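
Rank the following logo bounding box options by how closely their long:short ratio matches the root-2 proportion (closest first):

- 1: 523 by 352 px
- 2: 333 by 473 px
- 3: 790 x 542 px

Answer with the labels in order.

Ratios: 1 = 523 / 352 ≈ 1.486; 2 = 473 / 333 ≈ 1.420; 3 = 790 / 542 ≈ 1.458.
|Δ from 1.414|: 1 0.072; 2 0.006; 3 0.044.

2, 3, 1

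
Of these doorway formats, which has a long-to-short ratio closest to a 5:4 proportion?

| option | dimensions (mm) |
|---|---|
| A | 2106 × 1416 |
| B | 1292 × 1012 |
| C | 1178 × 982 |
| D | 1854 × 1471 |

D

Target 5:4 ≈ 1.250.
A: 1.487 (Δ0.237)  B: 1.277 (Δ0.027)  C: 1.200 (Δ0.050)  D: 1.260 (Δ0.010)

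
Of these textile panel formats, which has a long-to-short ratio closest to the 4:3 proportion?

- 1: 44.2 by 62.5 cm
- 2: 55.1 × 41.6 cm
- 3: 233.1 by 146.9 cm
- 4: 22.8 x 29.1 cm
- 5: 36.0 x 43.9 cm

2

Ratios (long/short): 1 ≈ 1.414; 2 ≈ 1.325; 3 ≈ 1.587; 4 ≈ 1.276; 5 ≈ 1.219.
4:3 ≈ 1.333; option 2 is nearest (Δ 0.008).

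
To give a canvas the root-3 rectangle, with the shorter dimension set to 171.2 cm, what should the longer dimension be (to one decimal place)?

296.5 cm

root-3 ≈ 1.73205.
Longer side = 171.2 × 1.73205 ≈ 296.527 → 296.5 cm.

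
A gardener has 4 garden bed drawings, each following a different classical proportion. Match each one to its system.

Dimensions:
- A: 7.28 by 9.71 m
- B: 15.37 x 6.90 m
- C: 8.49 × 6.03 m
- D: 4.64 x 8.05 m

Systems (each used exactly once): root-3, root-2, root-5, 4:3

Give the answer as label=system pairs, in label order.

A=4:3, B=root-5, C=root-2, D=root-3

Ratios: A ≈ 1.334; B ≈ 2.228; C ≈ 1.408; D ≈ 1.735.
Targets: root-3 ≈ 1.732; root-2 ≈ 1.414; root-5 ≈ 2.236; 4:3 ≈ 1.333.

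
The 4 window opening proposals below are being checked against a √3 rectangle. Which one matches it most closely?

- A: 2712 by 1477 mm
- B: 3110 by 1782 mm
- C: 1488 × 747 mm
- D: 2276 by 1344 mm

Target root-3 ≈ 1.732.
A: 1.836 (Δ0.104)  B: 1.745 (Δ0.013)  C: 1.992 (Δ0.260)  D: 1.693 (Δ0.039)

B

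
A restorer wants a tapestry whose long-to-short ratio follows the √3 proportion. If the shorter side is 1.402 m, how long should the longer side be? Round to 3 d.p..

root-3 ≈ 1.73205.
Longer side = 1.402 × 1.73205 ≈ 2.42833 → 2.428 m.

2.428 m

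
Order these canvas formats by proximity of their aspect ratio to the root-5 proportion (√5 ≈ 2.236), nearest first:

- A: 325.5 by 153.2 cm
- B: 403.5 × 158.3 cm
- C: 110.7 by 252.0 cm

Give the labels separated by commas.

C, A, B

A: 325.5/153.2 ≈ 2.125 → |2.125 − 2.236| = 0.111
B: 403.5/158.3 ≈ 2.549 → |2.549 − 2.236| = 0.313
C: 252.0/110.7 ≈ 2.276 → |2.276 − 2.236| = 0.040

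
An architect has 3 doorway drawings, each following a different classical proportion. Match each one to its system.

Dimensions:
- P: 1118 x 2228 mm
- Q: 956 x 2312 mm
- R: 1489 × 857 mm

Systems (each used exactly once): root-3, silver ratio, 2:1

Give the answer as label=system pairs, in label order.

Ratios: P ≈ 1.993; Q ≈ 2.418; R ≈ 1.737.
Targets: root-3 ≈ 1.732; silver ratio ≈ 2.414; 2:1 ≈ 2.000.

P=2:1, Q=silver ratio, R=root-3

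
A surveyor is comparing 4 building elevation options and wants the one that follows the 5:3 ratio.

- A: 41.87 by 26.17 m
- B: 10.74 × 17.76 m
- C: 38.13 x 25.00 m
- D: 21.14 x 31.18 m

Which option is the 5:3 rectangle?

Ratios (long/short): A ≈ 1.600; B ≈ 1.654; C ≈ 1.525; D ≈ 1.475.
5:3 ≈ 1.667; option B is nearest (Δ 0.013).

B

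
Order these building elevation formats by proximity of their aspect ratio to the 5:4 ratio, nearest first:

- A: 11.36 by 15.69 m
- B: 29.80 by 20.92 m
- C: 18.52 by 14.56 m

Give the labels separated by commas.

A: 15.69/11.36 ≈ 1.381 → |1.381 − 1.250| = 0.131
B: 29.80/20.92 ≈ 1.424 → |1.424 − 1.250| = 0.174
C: 18.52/14.56 ≈ 1.272 → |1.272 − 1.250| = 0.022

C, A, B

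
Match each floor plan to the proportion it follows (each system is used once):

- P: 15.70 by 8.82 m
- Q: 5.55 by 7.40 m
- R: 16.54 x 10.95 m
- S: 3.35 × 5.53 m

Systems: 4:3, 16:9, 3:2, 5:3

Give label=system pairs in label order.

P=16:9, Q=4:3, R=3:2, S=5:3

Ratios: P ≈ 1.780; Q ≈ 1.333; R ≈ 1.511; S ≈ 1.651.
Targets: 4:3 ≈ 1.333; 16:9 ≈ 1.778; 3:2 ≈ 1.500; 5:3 ≈ 1.667.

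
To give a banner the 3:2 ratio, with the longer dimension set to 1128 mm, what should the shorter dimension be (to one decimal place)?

752.0 mm

3:2 = 1.50000.
Shorter side = 1128 ÷ 1.50000 ≈ 752.000 → 752.0 mm.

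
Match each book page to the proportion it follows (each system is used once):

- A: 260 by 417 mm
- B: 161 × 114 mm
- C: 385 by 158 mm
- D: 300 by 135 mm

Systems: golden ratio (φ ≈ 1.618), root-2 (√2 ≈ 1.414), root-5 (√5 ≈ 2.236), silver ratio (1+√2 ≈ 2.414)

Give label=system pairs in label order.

Ratios: A ≈ 1.604; B ≈ 1.412; C ≈ 2.437; D ≈ 2.222.
Targets: golden ratio ≈ 1.618; root-2 ≈ 1.414; root-5 ≈ 2.236; silver ratio ≈ 2.414.

A=golden ratio, B=root-2, C=silver ratio, D=root-5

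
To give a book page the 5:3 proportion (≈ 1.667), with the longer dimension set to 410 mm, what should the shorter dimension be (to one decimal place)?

5:3 ≈ 1.66667.
Shorter side = 410 ÷ 1.66667 ≈ 246.000 → 246.0 mm.

246.0 mm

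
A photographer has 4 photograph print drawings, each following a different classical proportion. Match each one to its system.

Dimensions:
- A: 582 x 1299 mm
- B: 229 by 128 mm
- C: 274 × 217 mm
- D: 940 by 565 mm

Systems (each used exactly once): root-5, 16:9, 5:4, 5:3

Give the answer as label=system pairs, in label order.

A = 1299/582 ≈ 2.232 → root-5 (2.236)
B = 229/128 ≈ 1.789 → 16:9 (1.778)
C = 274/217 ≈ 1.263 → 5:4 (1.250)
D = 940/565 ≈ 1.664 → 5:3 (1.667)

A=root-5, B=16:9, C=5:4, D=5:3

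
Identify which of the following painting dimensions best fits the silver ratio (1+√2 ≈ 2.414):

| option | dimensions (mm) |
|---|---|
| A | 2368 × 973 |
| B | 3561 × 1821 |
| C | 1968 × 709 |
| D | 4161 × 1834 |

Target silver ratio ≈ 2.414.
A: 2.434 (Δ0.020)  B: 1.956 (Δ0.458)  C: 2.776 (Δ0.362)  D: 2.269 (Δ0.145)

A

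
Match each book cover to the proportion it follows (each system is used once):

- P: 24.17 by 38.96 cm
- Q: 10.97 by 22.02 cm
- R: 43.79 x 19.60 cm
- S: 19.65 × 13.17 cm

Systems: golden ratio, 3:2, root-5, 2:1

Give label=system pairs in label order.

P=golden ratio, Q=2:1, R=root-5, S=3:2

P = 38.96/24.17 ≈ 1.612 → golden ratio (1.618)
Q = 22.02/10.97 ≈ 2.007 → 2:1 (2.000)
R = 43.79/19.60 ≈ 2.234 → root-5 (2.236)
S = 19.65/13.17 ≈ 1.492 → 3:2 (1.500)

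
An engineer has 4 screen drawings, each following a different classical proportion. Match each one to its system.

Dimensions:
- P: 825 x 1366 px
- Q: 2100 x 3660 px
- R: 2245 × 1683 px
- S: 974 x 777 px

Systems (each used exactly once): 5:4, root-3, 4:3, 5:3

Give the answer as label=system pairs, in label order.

P=5:3, Q=root-3, R=4:3, S=5:4

P = 1366/825 ≈ 1.656 → 5:3 (1.667)
Q = 3660/2100 ≈ 1.743 → root-3 (1.732)
R = 2245/1683 ≈ 1.334 → 4:3 (1.333)
S = 974/777 ≈ 1.254 → 5:4 (1.250)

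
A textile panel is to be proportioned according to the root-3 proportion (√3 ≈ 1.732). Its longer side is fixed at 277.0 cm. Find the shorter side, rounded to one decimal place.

159.9 cm

root-3 ≈ 1.73205.
Shorter side = 277.0 ÷ 1.73205 ≈ 159.926 → 159.9 cm.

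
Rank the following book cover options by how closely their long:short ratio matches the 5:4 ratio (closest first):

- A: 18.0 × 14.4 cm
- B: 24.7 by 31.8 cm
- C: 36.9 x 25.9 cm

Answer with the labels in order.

A, B, C

A: 18.0/14.4 ≈ 1.250 → |1.250 − 1.250| = 0.000
B: 31.8/24.7 ≈ 1.287 → |1.287 − 1.250| = 0.037
C: 36.9/25.9 ≈ 1.425 → |1.425 − 1.250| = 0.175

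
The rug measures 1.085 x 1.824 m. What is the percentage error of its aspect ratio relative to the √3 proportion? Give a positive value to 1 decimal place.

Ratio = 1.824 / 1.085 ≈ 1.6811.
Ideal root-3 ≈ 1.7321. |1.6811 − 1.7321| / 1.7321 ≈ 2.94% → 2.9%.

2.9%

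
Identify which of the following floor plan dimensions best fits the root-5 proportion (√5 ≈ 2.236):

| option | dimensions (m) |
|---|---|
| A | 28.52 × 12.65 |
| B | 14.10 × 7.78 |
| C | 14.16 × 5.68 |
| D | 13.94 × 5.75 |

A

Target root-5 ≈ 2.236.
A: 2.255 (Δ0.019)  B: 1.812 (Δ0.424)  C: 2.493 (Δ0.257)  D: 2.424 (Δ0.188)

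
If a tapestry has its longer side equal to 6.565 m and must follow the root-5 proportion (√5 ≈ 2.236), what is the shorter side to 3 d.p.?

2.936 m

root-5 ≈ 2.23607.
Shorter side = 6.565 ÷ 2.23607 ≈ 2.93595 → 2.936 m.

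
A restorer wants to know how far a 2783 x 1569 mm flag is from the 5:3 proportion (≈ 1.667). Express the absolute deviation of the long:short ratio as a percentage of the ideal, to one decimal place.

Ratio = 2783 / 1569 ≈ 1.7737.
Ideal 5:3 ≈ 1.6667. |1.7737 − 1.6667| / 1.6667 ≈ 6.42% → 6.4%.

6.4%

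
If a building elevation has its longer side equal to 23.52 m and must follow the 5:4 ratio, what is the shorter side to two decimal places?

5:4 = 1.25000.
Shorter side = 23.52 ÷ 1.25000 ≈ 18.8160 → 18.82 m.

18.82 m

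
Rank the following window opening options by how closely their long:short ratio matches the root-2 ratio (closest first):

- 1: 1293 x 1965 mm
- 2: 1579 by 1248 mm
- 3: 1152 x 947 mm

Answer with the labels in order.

1: 1965/1293 ≈ 1.520 → |1.520 − 1.414| = 0.106
2: 1579/1248 ≈ 1.265 → |1.265 − 1.414| = 0.149
3: 1152/947 ≈ 1.216 → |1.216 − 1.414| = 0.198

1, 2, 3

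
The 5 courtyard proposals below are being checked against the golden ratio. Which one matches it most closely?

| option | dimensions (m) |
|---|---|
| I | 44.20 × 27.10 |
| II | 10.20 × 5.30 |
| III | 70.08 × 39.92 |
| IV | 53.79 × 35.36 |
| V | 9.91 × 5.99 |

I

Ratios (long/short): I ≈ 1.631; II ≈ 1.925; III ≈ 1.756; IV ≈ 1.521; V ≈ 1.654.
golden ratio ≈ 1.618; option I is nearest (Δ 0.013).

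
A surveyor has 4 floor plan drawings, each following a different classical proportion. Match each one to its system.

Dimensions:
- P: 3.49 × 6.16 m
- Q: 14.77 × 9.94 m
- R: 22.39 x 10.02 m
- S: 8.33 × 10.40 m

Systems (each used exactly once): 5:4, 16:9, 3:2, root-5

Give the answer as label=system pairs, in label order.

P=16:9, Q=3:2, R=root-5, S=5:4

P = 6.16/3.49 ≈ 1.765 → 16:9 (1.778)
Q = 14.77/9.94 ≈ 1.486 → 3:2 (1.500)
R = 22.39/10.02 ≈ 2.235 → root-5 (2.236)
S = 10.40/8.33 ≈ 1.248 → 5:4 (1.250)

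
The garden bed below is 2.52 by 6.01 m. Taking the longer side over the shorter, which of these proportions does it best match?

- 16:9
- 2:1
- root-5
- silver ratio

silver ratio

Ratio = 6.01 / 2.52 ≈ 2.385.
Distances: 16:9 1.778 (Δ 0.607); 2:1 2.000 (Δ 0.385); root-5 2.236 (Δ 0.149); silver ratio 2.414 (Δ 0.029).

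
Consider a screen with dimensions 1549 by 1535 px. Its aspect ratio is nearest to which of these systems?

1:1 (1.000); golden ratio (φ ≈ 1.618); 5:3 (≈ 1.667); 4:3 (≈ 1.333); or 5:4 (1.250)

1549/1535 ≈ 1.009. Nearest candidates are 1:1 (1.000, off by 0.009) and 5:4 (1.250, off by 0.241).

1:1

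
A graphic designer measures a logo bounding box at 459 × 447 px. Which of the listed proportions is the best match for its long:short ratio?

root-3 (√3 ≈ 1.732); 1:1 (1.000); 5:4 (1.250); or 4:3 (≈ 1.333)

459/447 ≈ 1.027. Nearest candidates are 1:1 (1.000, off by 0.027) and 5:4 (1.250, off by 0.223).

1:1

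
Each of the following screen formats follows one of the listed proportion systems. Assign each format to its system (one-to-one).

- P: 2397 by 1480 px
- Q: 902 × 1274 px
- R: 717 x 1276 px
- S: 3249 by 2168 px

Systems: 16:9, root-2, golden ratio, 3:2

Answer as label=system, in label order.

P=golden ratio, Q=root-2, R=16:9, S=3:2

Ratios: P ≈ 1.620; Q ≈ 1.412; R ≈ 1.780; S ≈ 1.499.
Targets: 16:9 ≈ 1.778; root-2 ≈ 1.414; golden ratio ≈ 1.618; 3:2 ≈ 1.500.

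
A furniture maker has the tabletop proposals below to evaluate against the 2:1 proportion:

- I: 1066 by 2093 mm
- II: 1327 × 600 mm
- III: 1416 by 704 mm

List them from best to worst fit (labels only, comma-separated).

III, I, II

Ratios: I = 2093 / 1066 ≈ 1.963; II = 1327 / 600 ≈ 2.212; III = 1416 / 704 ≈ 2.011.
|Δ from 2.000|: I 0.037; II 0.212; III 0.011.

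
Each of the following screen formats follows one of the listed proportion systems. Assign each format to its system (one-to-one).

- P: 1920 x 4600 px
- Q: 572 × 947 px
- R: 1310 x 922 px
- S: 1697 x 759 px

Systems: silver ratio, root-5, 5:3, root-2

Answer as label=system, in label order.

Ratios: P ≈ 2.396; Q ≈ 1.656; R ≈ 1.421; S ≈ 2.236.
Targets: silver ratio ≈ 2.414; root-5 ≈ 2.236; 5:3 ≈ 1.667; root-2 ≈ 1.414.

P=silver ratio, Q=5:3, R=root-2, S=root-5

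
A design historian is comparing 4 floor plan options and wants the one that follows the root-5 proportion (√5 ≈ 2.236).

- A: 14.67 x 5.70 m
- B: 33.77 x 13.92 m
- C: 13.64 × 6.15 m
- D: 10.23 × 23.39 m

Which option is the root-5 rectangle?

C

Ratios (long/short): A ≈ 2.574; B ≈ 2.426; C ≈ 2.218; D ≈ 2.286.
root-5 ≈ 2.236; option C is nearest (Δ 0.018).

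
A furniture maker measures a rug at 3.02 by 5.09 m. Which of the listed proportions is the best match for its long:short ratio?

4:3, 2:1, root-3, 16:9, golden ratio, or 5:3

5.09/3.02 ≈ 1.685. Nearest candidates are 5:3 (1.667, off by 0.018) and root-3 (1.732, off by 0.047).

5:3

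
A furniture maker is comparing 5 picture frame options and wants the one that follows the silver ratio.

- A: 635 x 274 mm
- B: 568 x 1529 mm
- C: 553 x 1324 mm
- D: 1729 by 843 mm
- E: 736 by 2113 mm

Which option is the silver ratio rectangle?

Target silver ratio ≈ 2.414.
A: 2.318 (Δ0.096)  B: 2.692 (Δ0.278)  C: 2.394 (Δ0.020)  D: 2.051 (Δ0.363)  E: 2.871 (Δ0.457)

C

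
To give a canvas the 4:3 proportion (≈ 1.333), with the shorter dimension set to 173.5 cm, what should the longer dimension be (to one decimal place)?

4:3 ≈ 1.33333.
Longer side = 173.5 × 1.33333 ≈ 231.333 → 231.3 cm.

231.3 cm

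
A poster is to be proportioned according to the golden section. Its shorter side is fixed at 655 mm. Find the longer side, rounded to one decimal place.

golden ratio ≈ 1.61803.
Longer side = 655 × 1.61803 ≈ 1059.810 → 1059.8 mm.

1059.8 mm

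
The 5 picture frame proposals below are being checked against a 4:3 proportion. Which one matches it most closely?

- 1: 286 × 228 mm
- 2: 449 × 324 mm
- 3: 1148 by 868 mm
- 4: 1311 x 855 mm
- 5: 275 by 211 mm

Target 4:3 ≈ 1.333.
1: 1.254 (Δ0.079)  2: 1.386 (Δ0.053)  3: 1.323 (Δ0.010)  4: 1.533 (Δ0.200)  5: 1.303 (Δ0.030)

3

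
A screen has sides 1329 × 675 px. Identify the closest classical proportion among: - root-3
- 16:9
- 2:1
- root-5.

1329/675 ≈ 1.969. Nearest candidates are 2:1 (2.000, off by 0.031) and 16:9 (1.778, off by 0.191).

2:1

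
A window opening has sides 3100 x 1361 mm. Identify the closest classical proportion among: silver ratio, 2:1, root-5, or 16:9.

root-5

3100/1361 ≈ 2.278. Nearest candidates are root-5 (2.236, off by 0.042) and silver ratio (2.414, off by 0.136).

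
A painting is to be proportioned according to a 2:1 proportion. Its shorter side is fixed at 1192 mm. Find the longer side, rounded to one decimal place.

2384.0 mm

2:1 = 2.00000.
Longer side = 1192 × 2.00000 ≈ 2384.000 → 2384.0 mm.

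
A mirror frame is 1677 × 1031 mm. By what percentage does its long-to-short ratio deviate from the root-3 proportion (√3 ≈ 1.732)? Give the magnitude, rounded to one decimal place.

Ratio = 1677 / 1031 ≈ 1.6266.
Ideal root-3 ≈ 1.7321. |1.6266 − 1.7321| / 1.7321 ≈ 6.09% → 6.1%.

6.1%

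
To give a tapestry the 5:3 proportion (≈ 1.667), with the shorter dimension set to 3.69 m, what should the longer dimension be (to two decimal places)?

5:3 ≈ 1.66667.
Longer side = 3.69 × 1.66667 ≈ 6.1500 → 6.15 m.

6.15 m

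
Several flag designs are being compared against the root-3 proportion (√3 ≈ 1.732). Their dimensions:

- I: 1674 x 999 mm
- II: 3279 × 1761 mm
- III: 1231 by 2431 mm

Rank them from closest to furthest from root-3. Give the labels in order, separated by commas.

I, II, III

I: 1674/999 ≈ 1.676 → |1.676 − 1.732| = 0.056
II: 3279/1761 ≈ 1.862 → |1.862 − 1.732| = 0.130
III: 2431/1231 ≈ 1.975 → |1.975 − 1.732| = 0.243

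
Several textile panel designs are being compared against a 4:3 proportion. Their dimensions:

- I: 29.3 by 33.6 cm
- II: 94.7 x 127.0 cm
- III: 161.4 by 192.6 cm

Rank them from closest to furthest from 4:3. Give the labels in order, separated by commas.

II, III, I

I: 33.6/29.3 ≈ 1.147 → |1.147 − 1.333| = 0.186
II: 127.0/94.7 ≈ 1.341 → |1.341 − 1.333| = 0.008
III: 192.6/161.4 ≈ 1.193 → |1.193 − 1.333| = 0.140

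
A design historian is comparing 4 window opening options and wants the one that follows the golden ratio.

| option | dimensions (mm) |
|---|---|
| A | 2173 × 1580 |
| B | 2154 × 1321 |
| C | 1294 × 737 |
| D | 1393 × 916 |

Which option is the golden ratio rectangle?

B

Target golden ratio ≈ 1.618.
A: 1.375 (Δ0.243)  B: 1.631 (Δ0.013)  C: 1.756 (Δ0.138)  D: 1.521 (Δ0.097)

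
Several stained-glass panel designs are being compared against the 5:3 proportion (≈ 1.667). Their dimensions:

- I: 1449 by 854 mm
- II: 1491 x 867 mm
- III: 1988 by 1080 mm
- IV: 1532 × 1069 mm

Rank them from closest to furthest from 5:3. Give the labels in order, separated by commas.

I: 1449/854 ≈ 1.697 → |1.697 − 1.667| = 0.030
II: 1491/867 ≈ 1.720 → |1.720 − 1.667| = 0.053
III: 1988/1080 ≈ 1.841 → |1.841 − 1.667| = 0.174
IV: 1532/1069 ≈ 1.433 → |1.433 − 1.667| = 0.234

I, II, III, IV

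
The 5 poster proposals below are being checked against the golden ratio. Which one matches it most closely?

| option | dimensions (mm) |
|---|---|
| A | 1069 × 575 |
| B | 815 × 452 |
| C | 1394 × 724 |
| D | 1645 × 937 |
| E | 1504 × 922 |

Target golden ratio ≈ 1.618.
A: 1.859 (Δ0.241)  B: 1.803 (Δ0.185)  C: 1.925 (Δ0.307)  D: 1.756 (Δ0.138)  E: 1.631 (Δ0.013)

E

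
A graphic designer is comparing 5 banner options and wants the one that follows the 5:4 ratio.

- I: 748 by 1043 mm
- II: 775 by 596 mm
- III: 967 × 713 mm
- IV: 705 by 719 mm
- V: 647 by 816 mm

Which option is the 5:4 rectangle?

V

Target 5:4 ≈ 1.250.
I: 1.394 (Δ0.144)  II: 1.300 (Δ0.050)  III: 1.356 (Δ0.106)  IV: 1.020 (Δ0.230)  V: 1.261 (Δ0.011)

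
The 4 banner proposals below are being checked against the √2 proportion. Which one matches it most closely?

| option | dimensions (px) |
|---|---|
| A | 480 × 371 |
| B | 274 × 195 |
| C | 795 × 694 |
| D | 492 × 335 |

Ratios (long/short): A ≈ 1.294; B ≈ 1.405; C ≈ 1.146; D ≈ 1.469.
root-2 ≈ 1.414; option B is nearest (Δ 0.009).

B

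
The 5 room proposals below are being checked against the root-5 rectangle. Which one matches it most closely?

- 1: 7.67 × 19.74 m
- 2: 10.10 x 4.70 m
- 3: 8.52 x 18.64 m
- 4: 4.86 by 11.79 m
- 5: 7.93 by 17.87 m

Target root-5 ≈ 2.236.
1: 2.574 (Δ0.338)  2: 2.149 (Δ0.087)  3: 2.188 (Δ0.048)  4: 2.426 (Δ0.190)  5: 2.253 (Δ0.017)

5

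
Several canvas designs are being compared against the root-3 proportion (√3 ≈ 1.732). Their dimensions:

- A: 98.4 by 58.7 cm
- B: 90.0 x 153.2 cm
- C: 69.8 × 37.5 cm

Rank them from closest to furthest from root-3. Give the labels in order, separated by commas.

B, A, C

A: 98.4/58.7 ≈ 1.676 → |1.676 − 1.732| = 0.056
B: 153.2/90.0 ≈ 1.702 → |1.702 − 1.732| = 0.030
C: 69.8/37.5 ≈ 1.861 → |1.861 − 1.732| = 0.129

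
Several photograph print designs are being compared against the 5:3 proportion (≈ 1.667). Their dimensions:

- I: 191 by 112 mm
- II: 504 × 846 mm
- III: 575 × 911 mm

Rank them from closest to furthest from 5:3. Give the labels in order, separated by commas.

II, I, III

Ratios: I = 191 / 112 ≈ 1.705; II = 846 / 504 ≈ 1.679; III = 911 / 575 ≈ 1.584.
|Δ from 1.667|: I 0.038; II 0.012; III 0.083.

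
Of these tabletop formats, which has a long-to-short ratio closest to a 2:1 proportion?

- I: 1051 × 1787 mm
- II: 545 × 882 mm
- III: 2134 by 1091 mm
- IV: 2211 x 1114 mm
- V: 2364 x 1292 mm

IV

Target 2:1 ≈ 2.000.
I: 1.700 (Δ0.300)  II: 1.618 (Δ0.382)  III: 1.956 (Δ0.044)  IV: 1.985 (Δ0.015)  V: 1.830 (Δ0.170)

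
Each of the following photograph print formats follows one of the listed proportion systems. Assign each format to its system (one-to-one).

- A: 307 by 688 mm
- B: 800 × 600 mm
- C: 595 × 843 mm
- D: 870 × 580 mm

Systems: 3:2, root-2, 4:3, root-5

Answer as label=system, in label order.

A = 688/307 ≈ 2.241 → root-5 (2.236)
B = 800/600 ≈ 1.333 → 4:3 (1.333)
C = 843/595 ≈ 1.417 → root-2 (1.414)
D = 870/580 ≈ 1.500 → 3:2 (1.500)

A=root-5, B=4:3, C=root-2, D=3:2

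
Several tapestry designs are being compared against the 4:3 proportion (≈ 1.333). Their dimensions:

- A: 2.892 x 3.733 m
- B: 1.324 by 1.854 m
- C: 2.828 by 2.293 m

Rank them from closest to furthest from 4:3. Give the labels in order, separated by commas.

Ratios: A = 3.733 / 2.892 ≈ 1.291; B = 1.854 / 1.324 ≈ 1.400; C = 2.828 / 2.293 ≈ 1.233.
|Δ from 1.333|: A 0.042; B 0.067; C 0.100.

A, B, C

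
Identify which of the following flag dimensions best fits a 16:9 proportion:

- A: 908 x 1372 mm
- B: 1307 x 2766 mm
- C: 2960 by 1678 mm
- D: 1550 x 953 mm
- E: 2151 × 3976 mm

Target 16:9 ≈ 1.778.
A: 1.511 (Δ0.267)  B: 2.116 (Δ0.338)  C: 1.764 (Δ0.014)  D: 1.626 (Δ0.152)  E: 1.848 (Δ0.070)

C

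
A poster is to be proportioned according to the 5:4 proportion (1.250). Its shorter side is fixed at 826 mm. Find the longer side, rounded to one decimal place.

5:4 = 1.25000.
Longer side = 826 × 1.25000 ≈ 1032.500 → 1032.5 mm.

1032.5 mm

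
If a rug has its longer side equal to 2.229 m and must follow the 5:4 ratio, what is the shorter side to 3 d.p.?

5:4 = 1.25000.
Shorter side = 2.229 ÷ 1.25000 ≈ 1.78320 → 1.783 m.

1.783 m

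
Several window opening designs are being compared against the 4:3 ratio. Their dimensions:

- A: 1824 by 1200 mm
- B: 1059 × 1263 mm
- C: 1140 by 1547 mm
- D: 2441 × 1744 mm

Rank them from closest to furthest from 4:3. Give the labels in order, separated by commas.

C, D, B, A

Ratios: A = 1824 / 1200 ≈ 1.520; B = 1263 / 1059 ≈ 1.193; C = 1547 / 1140 ≈ 1.357; D = 2441 / 1744 ≈ 1.400.
|Δ from 1.333|: A 0.187; B 0.140; C 0.024; D 0.067.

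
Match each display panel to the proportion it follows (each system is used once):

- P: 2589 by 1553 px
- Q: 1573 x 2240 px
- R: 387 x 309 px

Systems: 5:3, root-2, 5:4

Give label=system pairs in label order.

P = 2589/1553 ≈ 1.667 → 5:3 (1.667)
Q = 2240/1573 ≈ 1.424 → root-2 (1.414)
R = 387/309 ≈ 1.252 → 5:4 (1.250)

P=5:3, Q=root-2, R=5:4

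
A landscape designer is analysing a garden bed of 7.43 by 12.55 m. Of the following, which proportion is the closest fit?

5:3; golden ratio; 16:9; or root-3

5:3

Ratio = 12.55 / 7.43 ≈ 1.689.
Distances: 5:3 1.667 (Δ 0.022); golden ratio 1.618 (Δ 0.071); 16:9 1.778 (Δ 0.089); root-3 1.732 (Δ 0.043).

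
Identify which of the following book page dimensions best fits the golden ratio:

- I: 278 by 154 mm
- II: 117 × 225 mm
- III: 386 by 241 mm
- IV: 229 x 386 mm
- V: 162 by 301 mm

Target golden ratio ≈ 1.618.
I: 1.805 (Δ0.187)  II: 1.923 (Δ0.305)  III: 1.602 (Δ0.016)  IV: 1.686 (Δ0.068)  V: 1.858 (Δ0.240)

III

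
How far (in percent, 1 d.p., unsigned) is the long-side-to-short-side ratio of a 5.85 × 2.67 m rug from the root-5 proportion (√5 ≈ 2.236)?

2.0%

Ratio = 5.85 / 2.67 ≈ 2.1910.
Ideal root-5 ≈ 2.2361. |2.1910 − 2.2361| / 2.2361 ≈ 2.02% → 2.0%.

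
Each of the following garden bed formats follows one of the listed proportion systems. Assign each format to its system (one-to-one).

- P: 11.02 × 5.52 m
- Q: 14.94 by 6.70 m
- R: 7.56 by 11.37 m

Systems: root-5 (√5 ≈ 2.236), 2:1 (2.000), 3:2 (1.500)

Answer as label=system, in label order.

Ratios: P ≈ 1.996; Q ≈ 2.230; R ≈ 1.504.
Targets: root-5 ≈ 2.236; 2:1 ≈ 2.000; 3:2 ≈ 1.500.

P=2:1, Q=root-5, R=3:2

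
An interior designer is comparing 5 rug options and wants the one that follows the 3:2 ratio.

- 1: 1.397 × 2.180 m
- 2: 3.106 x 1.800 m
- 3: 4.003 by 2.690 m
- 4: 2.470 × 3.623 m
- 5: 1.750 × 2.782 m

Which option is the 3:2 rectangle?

Target 3:2 ≈ 1.500.
1: 1.560 (Δ0.060)  2: 1.726 (Δ0.226)  3: 1.488 (Δ0.012)  4: 1.467 (Δ0.033)  5: 1.590 (Δ0.090)

3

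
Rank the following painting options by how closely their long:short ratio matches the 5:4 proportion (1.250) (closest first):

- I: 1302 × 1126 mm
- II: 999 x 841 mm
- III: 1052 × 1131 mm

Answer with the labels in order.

II, I, III

Ratios: I = 1302 / 1126 ≈ 1.156; II = 999 / 841 ≈ 1.188; III = 1131 / 1052 ≈ 1.075.
|Δ from 1.250|: I 0.094; II 0.062; III 0.175.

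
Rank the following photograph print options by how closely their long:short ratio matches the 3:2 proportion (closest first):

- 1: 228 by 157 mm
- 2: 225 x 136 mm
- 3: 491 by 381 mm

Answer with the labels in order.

1, 2, 3

1: 228/157 ≈ 1.452 → |1.452 − 1.500| = 0.048
2: 225/136 ≈ 1.654 → |1.654 − 1.500| = 0.154
3: 491/381 ≈ 1.289 → |1.289 − 1.500| = 0.211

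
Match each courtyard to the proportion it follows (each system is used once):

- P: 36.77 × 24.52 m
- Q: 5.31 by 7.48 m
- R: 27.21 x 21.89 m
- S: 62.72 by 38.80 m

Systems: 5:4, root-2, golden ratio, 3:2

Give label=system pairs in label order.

Ratios: P ≈ 1.500; Q ≈ 1.409; R ≈ 1.243; S ≈ 1.616.
Targets: 5:4 ≈ 1.250; root-2 ≈ 1.414; golden ratio ≈ 1.618; 3:2 ≈ 1.500.

P=3:2, Q=root-2, R=5:4, S=golden ratio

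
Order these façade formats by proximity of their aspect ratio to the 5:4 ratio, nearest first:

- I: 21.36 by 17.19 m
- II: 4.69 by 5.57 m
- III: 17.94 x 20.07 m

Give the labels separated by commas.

I: 21.36/17.19 ≈ 1.243 → |1.243 − 1.250| = 0.007
II: 5.57/4.69 ≈ 1.188 → |1.188 − 1.250| = 0.062
III: 20.07/17.94 ≈ 1.119 → |1.119 − 1.250| = 0.131

I, II, III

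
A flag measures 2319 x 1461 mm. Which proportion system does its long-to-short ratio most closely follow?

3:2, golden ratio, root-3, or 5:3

Ratio = 2319 / 1461 ≈ 1.587.
Distances: 3:2 1.500 (Δ 0.087); golden ratio 1.618 (Δ 0.031); root-3 1.732 (Δ 0.145); 5:3 1.667 (Δ 0.080).

golden ratio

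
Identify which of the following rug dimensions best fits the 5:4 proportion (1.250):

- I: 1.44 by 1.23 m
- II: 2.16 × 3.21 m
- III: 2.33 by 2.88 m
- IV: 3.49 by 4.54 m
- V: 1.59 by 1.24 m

Target 5:4 ≈ 1.250.
I: 1.171 (Δ0.079)  II: 1.486 (Δ0.236)  III: 1.236 (Δ0.014)  IV: 1.301 (Δ0.051)  V: 1.282 (Δ0.032)

III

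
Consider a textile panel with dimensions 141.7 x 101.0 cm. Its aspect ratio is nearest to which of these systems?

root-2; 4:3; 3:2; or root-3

root-2

141.7/101.0 ≈ 1.403. Nearest candidates are root-2 (1.414, off by 0.011) and 4:3 (1.333, off by 0.070).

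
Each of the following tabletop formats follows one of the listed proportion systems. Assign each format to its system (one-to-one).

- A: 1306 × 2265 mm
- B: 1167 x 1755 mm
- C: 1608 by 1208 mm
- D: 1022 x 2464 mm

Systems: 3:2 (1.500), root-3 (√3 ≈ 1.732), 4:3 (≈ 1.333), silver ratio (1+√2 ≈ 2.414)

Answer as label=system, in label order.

A = 2265/1306 ≈ 1.734 → root-3 (1.732)
B = 1755/1167 ≈ 1.504 → 3:2 (1.500)
C = 1608/1208 ≈ 1.331 → 4:3 (1.333)
D = 2464/1022 ≈ 2.411 → silver ratio (2.414)

A=root-3, B=3:2, C=4:3, D=silver ratio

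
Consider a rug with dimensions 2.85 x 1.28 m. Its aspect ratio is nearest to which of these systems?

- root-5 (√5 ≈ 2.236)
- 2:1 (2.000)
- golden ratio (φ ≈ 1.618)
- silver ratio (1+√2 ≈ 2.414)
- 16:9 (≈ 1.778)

Ratio = 2.85 / 1.28 ≈ 2.227.
Distances: root-5 2.236 (Δ 0.009); 2:1 2.000 (Δ 0.227); golden ratio 1.618 (Δ 0.609); silver ratio 2.414 (Δ 0.187); 16:9 1.778 (Δ 0.449).

root-5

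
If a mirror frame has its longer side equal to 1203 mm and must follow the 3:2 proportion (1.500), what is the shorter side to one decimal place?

3:2 = 1.50000.
Shorter side = 1203 ÷ 1.50000 ≈ 802.000 → 802.0 mm.

802.0 mm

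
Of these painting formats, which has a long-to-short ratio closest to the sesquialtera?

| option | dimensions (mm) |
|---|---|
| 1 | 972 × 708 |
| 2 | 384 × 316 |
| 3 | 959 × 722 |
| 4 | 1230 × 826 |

Ratios (long/short): 1 ≈ 1.373; 2 ≈ 1.215; 3 ≈ 1.328; 4 ≈ 1.489.
3:2 ≈ 1.500; option 4 is nearest (Δ 0.011).

4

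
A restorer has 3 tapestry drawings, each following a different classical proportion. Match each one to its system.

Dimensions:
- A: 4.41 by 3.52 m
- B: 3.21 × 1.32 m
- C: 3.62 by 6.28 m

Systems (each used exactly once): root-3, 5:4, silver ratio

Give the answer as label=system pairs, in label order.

Ratios: A ≈ 1.253; B ≈ 2.432; C ≈ 1.735.
Targets: root-3 ≈ 1.732; 5:4 ≈ 1.250; silver ratio ≈ 2.414.

A=5:4, B=silver ratio, C=root-3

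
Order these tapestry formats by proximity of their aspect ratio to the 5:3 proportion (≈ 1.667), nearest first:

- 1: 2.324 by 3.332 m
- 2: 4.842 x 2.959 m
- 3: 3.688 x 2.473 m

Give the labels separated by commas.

2, 3, 1

1: 3.332/2.324 ≈ 1.434 → |1.434 − 1.667| = 0.233
2: 4.842/2.959 ≈ 1.636 → |1.636 − 1.667| = 0.031
3: 3.688/2.473 ≈ 1.491 → |1.491 − 1.667| = 0.176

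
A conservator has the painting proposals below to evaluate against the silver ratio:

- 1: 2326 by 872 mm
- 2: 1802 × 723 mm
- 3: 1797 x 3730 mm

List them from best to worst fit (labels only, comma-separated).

2, 1, 3

Ratios: 1 = 2326 / 872 ≈ 2.667; 2 = 1802 / 723 ≈ 2.492; 3 = 3730 / 1797 ≈ 2.076.
|Δ from 2.414|: 1 0.253; 2 0.078; 3 0.338.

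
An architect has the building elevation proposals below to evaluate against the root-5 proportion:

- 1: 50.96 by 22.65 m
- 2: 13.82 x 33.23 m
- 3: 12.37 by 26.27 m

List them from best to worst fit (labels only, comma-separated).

Ratios: 1 = 50.96 / 22.65 ≈ 2.250; 2 = 33.23 / 13.82 ≈ 2.404; 3 = 26.27 / 12.37 ≈ 2.124.
|Δ from 2.236|: 1 0.014; 2 0.168; 3 0.112.

1, 3, 2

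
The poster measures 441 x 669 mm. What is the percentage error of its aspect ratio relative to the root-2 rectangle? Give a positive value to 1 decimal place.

7.3%

Ratio = 669 / 441 ≈ 1.5170.
Ideal root-2 ≈ 1.4142. |1.5170 − 1.4142| / 1.4142 ≈ 7.27% → 7.3%.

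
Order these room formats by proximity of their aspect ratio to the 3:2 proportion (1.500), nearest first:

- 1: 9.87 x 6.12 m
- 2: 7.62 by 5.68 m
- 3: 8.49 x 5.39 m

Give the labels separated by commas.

3, 1, 2

1: 9.87/6.12 ≈ 1.613 → |1.613 − 1.500| = 0.113
2: 7.62/5.68 ≈ 1.342 → |1.342 − 1.500| = 0.158
3: 8.49/5.39 ≈ 1.575 → |1.575 − 1.500| = 0.075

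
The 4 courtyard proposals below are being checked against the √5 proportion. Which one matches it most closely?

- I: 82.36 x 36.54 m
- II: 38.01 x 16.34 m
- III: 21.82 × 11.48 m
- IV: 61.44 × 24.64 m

I

Target root-5 ≈ 2.236.
I: 2.254 (Δ0.018)  II: 2.326 (Δ0.090)  III: 1.901 (Δ0.335)  IV: 2.494 (Δ0.258)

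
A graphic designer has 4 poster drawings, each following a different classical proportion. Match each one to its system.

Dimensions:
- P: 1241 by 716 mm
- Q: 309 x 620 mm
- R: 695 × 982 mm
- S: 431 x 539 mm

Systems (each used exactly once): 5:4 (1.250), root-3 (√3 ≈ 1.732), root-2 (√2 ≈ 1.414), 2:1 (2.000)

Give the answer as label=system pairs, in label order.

Ratios: P ≈ 1.733; Q ≈ 2.006; R ≈ 1.413; S ≈ 1.251.
Targets: 5:4 ≈ 1.250; root-3 ≈ 1.732; root-2 ≈ 1.414; 2:1 ≈ 2.000.

P=root-3, Q=2:1, R=root-2, S=5:4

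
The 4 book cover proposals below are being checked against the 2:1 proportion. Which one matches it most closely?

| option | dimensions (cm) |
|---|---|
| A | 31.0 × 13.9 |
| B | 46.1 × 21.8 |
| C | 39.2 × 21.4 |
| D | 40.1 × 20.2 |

D

Target 2:1 ≈ 2.000.
A: 2.230 (Δ0.230)  B: 2.115 (Δ0.115)  C: 1.832 (Δ0.168)  D: 1.985 (Δ0.015)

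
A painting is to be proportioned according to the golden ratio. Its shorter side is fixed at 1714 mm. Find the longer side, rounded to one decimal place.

golden ratio ≈ 1.61803.
Longer side = 1714 × 1.61803 ≈ 2773.303 → 2773.3 mm.

2773.3 mm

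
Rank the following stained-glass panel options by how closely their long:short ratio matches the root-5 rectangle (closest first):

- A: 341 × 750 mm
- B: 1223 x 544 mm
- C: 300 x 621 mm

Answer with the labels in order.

B, A, C

A: 750/341 ≈ 2.199 → |2.199 − 2.236| = 0.037
B: 1223/544 ≈ 2.248 → |2.248 − 2.236| = 0.012
C: 621/300 ≈ 2.070 → |2.070 − 2.236| = 0.166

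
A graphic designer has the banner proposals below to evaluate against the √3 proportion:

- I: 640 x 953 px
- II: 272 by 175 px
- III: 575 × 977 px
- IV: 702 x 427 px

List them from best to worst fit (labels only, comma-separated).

III, IV, II, I

I: 953/640 ≈ 1.489 → |1.489 − 1.732| = 0.243
II: 272/175 ≈ 1.554 → |1.554 − 1.732| = 0.178
III: 977/575 ≈ 1.699 → |1.699 − 1.732| = 0.033
IV: 702/427 ≈ 1.644 → |1.644 − 1.732| = 0.088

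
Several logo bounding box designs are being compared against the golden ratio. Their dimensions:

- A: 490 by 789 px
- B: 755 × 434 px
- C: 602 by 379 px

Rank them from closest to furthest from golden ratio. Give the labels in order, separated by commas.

A: 789/490 ≈ 1.610 → |1.610 − 1.618| = 0.008
B: 755/434 ≈ 1.740 → |1.740 − 1.618| = 0.122
C: 602/379 ≈ 1.588 → |1.588 − 1.618| = 0.030

A, C, B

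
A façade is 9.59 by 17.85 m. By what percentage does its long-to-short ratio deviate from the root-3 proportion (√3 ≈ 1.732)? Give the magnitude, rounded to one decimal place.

7.5%

Ratio = 17.85 / 9.59 ≈ 1.8613.
Ideal root-3 ≈ 1.7321. |1.8613 − 1.7321| / 1.7321 ≈ 7.46% → 7.5%.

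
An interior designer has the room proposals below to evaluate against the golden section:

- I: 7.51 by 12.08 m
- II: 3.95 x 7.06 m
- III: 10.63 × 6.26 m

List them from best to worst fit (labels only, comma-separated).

I, III, II

I: 12.08/7.51 ≈ 1.609 → |1.609 − 1.618| = 0.009
II: 7.06/3.95 ≈ 1.787 → |1.787 − 1.618| = 0.169
III: 10.63/6.26 ≈ 1.698 → |1.698 − 1.618| = 0.080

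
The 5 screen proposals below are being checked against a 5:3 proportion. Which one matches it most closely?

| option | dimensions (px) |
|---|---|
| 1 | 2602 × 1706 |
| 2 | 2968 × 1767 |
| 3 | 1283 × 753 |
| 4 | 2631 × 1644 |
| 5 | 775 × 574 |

Target 5:3 ≈ 1.667.
1: 1.525 (Δ0.142)  2: 1.680 (Δ0.013)  3: 1.704 (Δ0.037)  4: 1.600 (Δ0.067)  5: 1.350 (Δ0.317)

2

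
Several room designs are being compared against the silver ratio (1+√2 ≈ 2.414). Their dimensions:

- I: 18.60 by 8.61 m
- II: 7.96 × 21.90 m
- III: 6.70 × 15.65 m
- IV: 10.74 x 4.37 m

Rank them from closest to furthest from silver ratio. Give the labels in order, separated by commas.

IV, III, I, II

I: 18.60/8.61 ≈ 2.160 → |2.160 − 2.414| = 0.254
II: 21.90/7.96 ≈ 2.751 → |2.751 − 2.414| = 0.337
III: 15.65/6.70 ≈ 2.336 → |2.336 − 2.414| = 0.078
IV: 10.74/4.37 ≈ 2.458 → |2.458 − 2.414| = 0.044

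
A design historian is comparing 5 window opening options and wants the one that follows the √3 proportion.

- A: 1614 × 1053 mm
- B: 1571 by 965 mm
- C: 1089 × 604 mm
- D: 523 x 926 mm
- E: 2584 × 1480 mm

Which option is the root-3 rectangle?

E

Target root-3 ≈ 1.732.
A: 1.533 (Δ0.199)  B: 1.628 (Δ0.104)  C: 1.803 (Δ0.071)  D: 1.771 (Δ0.039)  E: 1.746 (Δ0.014)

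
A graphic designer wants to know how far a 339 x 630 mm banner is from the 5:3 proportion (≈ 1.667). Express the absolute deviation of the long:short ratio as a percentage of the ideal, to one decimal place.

11.5%

Ratio = 630 / 339 ≈ 1.8584.
Ideal 5:3 ≈ 1.6667. |1.8584 − 1.6667| / 1.6667 ≈ 11.50% → 11.5%.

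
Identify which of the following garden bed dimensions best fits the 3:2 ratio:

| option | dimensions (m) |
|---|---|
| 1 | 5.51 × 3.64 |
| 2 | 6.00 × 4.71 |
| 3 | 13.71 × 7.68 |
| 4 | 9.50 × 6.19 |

1

Target 3:2 ≈ 1.500.
1: 1.514 (Δ0.014)  2: 1.274 (Δ0.226)  3: 1.785 (Δ0.285)  4: 1.535 (Δ0.035)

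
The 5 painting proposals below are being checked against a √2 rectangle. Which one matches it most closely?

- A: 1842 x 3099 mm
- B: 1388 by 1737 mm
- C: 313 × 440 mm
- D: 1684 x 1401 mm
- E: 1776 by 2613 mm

Ratios (long/short): A ≈ 1.682; B ≈ 1.251; C ≈ 1.406; D ≈ 1.202; E ≈ 1.471.
root-2 ≈ 1.414; option C is nearest (Δ 0.008).

C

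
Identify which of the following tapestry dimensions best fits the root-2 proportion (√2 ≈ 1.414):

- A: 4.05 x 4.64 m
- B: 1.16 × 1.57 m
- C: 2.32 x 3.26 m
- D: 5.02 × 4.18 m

Target root-2 ≈ 1.414.
A: 1.146 (Δ0.268)  B: 1.353 (Δ0.061)  C: 1.405 (Δ0.009)  D: 1.201 (Δ0.213)

C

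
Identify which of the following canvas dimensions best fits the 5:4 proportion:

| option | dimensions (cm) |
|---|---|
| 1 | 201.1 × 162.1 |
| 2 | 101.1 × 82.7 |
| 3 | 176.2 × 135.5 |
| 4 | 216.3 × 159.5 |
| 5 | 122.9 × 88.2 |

1

Target 5:4 ≈ 1.250.
1: 1.241 (Δ0.009)  2: 1.222 (Δ0.028)  3: 1.300 (Δ0.050)  4: 1.356 (Δ0.106)  5: 1.393 (Δ0.143)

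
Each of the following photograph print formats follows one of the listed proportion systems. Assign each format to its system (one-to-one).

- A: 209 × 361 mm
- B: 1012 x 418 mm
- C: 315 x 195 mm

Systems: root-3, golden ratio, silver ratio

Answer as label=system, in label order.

A = 361/209 ≈ 1.727 → root-3 (1.732)
B = 1012/418 ≈ 2.421 → silver ratio (2.414)
C = 315/195 ≈ 1.615 → golden ratio (1.618)

A=root-3, B=silver ratio, C=golden ratio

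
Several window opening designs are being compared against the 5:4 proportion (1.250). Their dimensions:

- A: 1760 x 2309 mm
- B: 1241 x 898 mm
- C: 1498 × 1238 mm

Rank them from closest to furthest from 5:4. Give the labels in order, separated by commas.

Ratios: A = 2309 / 1760 ≈ 1.312; B = 1241 / 898 ≈ 1.382; C = 1498 / 1238 ≈ 1.210.
|Δ from 1.250|: A 0.062; B 0.132; C 0.040.

C, A, B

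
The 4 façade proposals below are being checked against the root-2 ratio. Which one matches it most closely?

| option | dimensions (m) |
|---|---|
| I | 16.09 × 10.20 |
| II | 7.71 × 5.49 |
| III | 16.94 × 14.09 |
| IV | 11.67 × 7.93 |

Target root-2 ≈ 1.414.
I: 1.577 (Δ0.163)  II: 1.404 (Δ0.010)  III: 1.202 (Δ0.212)  IV: 1.472 (Δ0.058)

II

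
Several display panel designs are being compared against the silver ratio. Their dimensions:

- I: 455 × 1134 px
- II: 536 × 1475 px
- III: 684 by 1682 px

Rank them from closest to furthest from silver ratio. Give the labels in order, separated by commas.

I: 1134/455 ≈ 2.492 → |2.492 − 2.414| = 0.078
II: 1475/536 ≈ 2.752 → |2.752 − 2.414| = 0.338
III: 1682/684 ≈ 2.459 → |2.459 − 2.414| = 0.045

III, I, II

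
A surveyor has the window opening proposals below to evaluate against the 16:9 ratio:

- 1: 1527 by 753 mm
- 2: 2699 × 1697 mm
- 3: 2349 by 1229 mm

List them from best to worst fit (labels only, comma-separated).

Ratios: 1 = 1527 / 753 ≈ 2.028; 2 = 2699 / 1697 ≈ 1.590; 3 = 2349 / 1229 ≈ 1.911.
|Δ from 1.778|: 1 0.250; 2 0.188; 3 0.133.

3, 2, 1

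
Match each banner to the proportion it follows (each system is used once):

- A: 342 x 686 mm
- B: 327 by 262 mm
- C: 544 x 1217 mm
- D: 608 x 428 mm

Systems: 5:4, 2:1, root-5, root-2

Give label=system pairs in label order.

Ratios: A ≈ 2.006; B ≈ 1.248; C ≈ 2.237; D ≈ 1.421.
Targets: 5:4 ≈ 1.250; 2:1 ≈ 2.000; root-5 ≈ 2.236; root-2 ≈ 1.414.

A=2:1, B=5:4, C=root-5, D=root-2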